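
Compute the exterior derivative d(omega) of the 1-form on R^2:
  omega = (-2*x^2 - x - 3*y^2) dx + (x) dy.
d(omega) = (6*y + 1) dx ∧ dy

For a 1-form omega = sum_i f_i dx_i, the exterior derivative is
  d(omega) = sum_{i < j} (∂f_j/∂x_i - ∂f_i/∂x_j) dx_i ∧ dx_j.
  coefficient of dx ∧ dy: ∂f_2/∂x - ∂f_1/∂y = ∂(x)/∂x - ∂(-2*x^2 - x - 3*y^2)/∂y = 6*y + 1
Assembling: d(omega) = (6*y + 1) dx ∧ dy.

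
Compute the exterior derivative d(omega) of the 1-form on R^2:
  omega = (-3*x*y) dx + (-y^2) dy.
d(omega) = (3*x) dx ∧ dy

For a 1-form omega = sum_i f_i dx_i, the exterior derivative is
  d(omega) = sum_{i < j} (∂f_j/∂x_i - ∂f_i/∂x_j) dx_i ∧ dx_j.
  coefficient of dx ∧ dy: ∂f_2/∂x - ∂f_1/∂y = ∂(-y^2)/∂x - ∂(-3*x*y)/∂y = 3*x
Assembling: d(omega) = (3*x) dx ∧ dy.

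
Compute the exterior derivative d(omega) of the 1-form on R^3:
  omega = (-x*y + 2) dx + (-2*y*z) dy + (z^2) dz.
d(omega) = (x) dx ∧ dy + (2*y) dy ∧ dz

For a 1-form omega = sum_i f_i dx_i, the exterior derivative is
  d(omega) = sum_{i < j} (∂f_j/∂x_i - ∂f_i/∂x_j) dx_i ∧ dx_j.
  coefficient of dx ∧ dy: ∂f_2/∂x - ∂f_1/∂y = ∂(-2*y*z)/∂x - ∂(-x*y + 2)/∂y = x
  coefficient of dy ∧ dz: ∂f_3/∂y - ∂f_2/∂z = ∂(z^2)/∂y - ∂(-2*y*z)/∂z = 2*y
Assembling: d(omega) = (x) dx ∧ dy + (2*y) dy ∧ dz.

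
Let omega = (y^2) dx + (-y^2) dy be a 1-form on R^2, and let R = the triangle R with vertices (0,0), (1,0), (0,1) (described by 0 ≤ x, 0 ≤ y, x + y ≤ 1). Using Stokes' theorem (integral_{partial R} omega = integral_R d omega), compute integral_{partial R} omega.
integral_(partial R) omega = -1/3

Stokes: integral_partial_R omega = integral_R d omega with d omega = (∂Q/∂x - ∂P/∂y) dx ∧ dy.
  ∂Q/∂x = 0
  ∂P/∂y = 2*y
  integrand = ∂Q/∂x - ∂P/∂y = -2*y.
Integrating over R: integral_0^1 integral_0^{1-x} (-2*y) dy dx = -1/3.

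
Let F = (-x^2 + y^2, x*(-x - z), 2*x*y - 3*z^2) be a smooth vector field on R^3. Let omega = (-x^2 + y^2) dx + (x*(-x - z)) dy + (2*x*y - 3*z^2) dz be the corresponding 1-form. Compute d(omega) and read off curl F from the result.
d(omega) = (3*x) dy ∧ dz + (-2*y) dz ∧ dx + (-2*x - 2*y - z) dx ∧ dy; curl F = (3*x, -2*y, -2*x - 2*y - z)

d omega = sum_{i<j} (∂f_j/∂x_i - ∂f_i/∂x_j) dx_i ∧ dx_j. Under the identification (dy ∧ dz, dz ∧ dx, dx ∧ dy) ↔ (e_x, e_y, e_z), the coefficients are exactly the components of curl F. Compute:
  ∂R/∂y - ∂Q/∂z = (2*x) - (-x) = 3*x
  ∂P/∂z - ∂R/∂x = (0) - (2*y) = -2*y
  ∂Q/∂x - ∂P/∂y = (-2*x - z) - (2*y) = -2*x - 2*y - z.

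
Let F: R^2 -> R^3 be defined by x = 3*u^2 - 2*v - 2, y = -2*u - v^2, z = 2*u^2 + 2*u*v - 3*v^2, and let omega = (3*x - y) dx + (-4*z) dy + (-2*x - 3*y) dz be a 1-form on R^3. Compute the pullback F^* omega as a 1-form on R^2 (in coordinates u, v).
F^* omega = (30*u^3 - 12*u^2*v + 52*u^2 + 18*u*v^2 + 8*u*v - 20*u + 6*v^3 - 16*v^2 + 8*v) du + (-12*u^3 + 52*u^2*v - 6*u^2 + 22*u*v^2 - 28*u*v + 4*u - 42*v^3 - 26*v^2 - 12*v + 12) dv

Using F^*(f dg) = (f ∘ F) d(g ∘ F), substitute each coordinate x_i by F_i(u, v) in f_i, and replace dx_i by d F_i = (∂F_i/∂u) du + (∂F_i/∂v) dv.
  For the x component: f_1(F) = 9*u^2 + 2*u + v^2 - 6*v - 6; d F_1 = (6*u) du + (-2) dv
  For the y component: f_2(F) = -8*u^2 - 8*u*v + 12*v^2; d F_2 = (-2) du + (-2*v) dv
  For the z component: f_3(F) = -6*u^2 + 6*u + 3*v^2 + 4*v + 4; d F_3 = (4*u + 2*v) du + (2*u - 6*v) dv
Combining and collecting du, dv coefficients:
  coeff of du: 30*u^3 - 12*u^2*v + 52*u^2 + 18*u*v^2 + 8*u*v - 20*u + 6*v^3 - 16*v^2 + 8*v
  coeff of dv: -12*u^3 + 52*u^2*v - 6*u^2 + 22*u*v^2 - 28*u*v + 4*u - 42*v^3 - 26*v^2 - 12*v + 12
F^* omega = (30*u^3 - 12*u^2*v + 52*u^2 + 18*u*v^2 + 8*u*v - 20*u + 6*v^3 - 16*v^2 + 8*v) du + (-12*u^3 + 52*u^2*v - 6*u^2 + 22*u*v^2 - 28*u*v + 4*u - 42*v^3 - 26*v^2 - 12*v + 12) dv.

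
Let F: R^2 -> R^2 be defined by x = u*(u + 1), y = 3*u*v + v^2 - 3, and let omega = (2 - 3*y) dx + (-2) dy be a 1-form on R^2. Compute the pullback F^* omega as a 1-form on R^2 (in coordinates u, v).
F^* omega = (-18*u^2*v - 6*u*v^2 - 9*u*v + 22*u - 3*v^2 - 6*v + 11) du + (-6*u - 4*v) dv

Using F^*(f dg) = (f ∘ F) d(g ∘ F), substitute each coordinate x_i by F_i(u, v) in f_i, and replace dx_i by d F_i = (∂F_i/∂u) du + (∂F_i/∂v) dv.
  For the x component: f_1(F) = -9*u*v - 3*v^2 + 11; d F_1 = (2*u + 1) du + (0) dv
  For the y component: f_2(F) = -2; d F_2 = (3*v) du + (3*u + 2*v) dv
Combining and collecting du, dv coefficients:
  coeff of du: -18*u^2*v - 6*u*v^2 - 9*u*v + 22*u - 3*v^2 - 6*v + 11
  coeff of dv: -6*u - 4*v
F^* omega = (-18*u^2*v - 6*u*v^2 - 9*u*v + 22*u - 3*v^2 - 6*v + 11) du + (-6*u - 4*v) dv.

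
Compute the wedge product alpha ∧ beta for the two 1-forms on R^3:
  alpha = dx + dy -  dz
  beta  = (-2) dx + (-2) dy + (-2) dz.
alpha ∧ beta = (-4) dx ∧ dz + (-4) dy ∧ dz

Distribute the wedge, using dx_i ∧ dx_j = -dx_j ∧ dx_i and dx_i ∧ dx_i = 0. For each pair (i, j) with i < j, the coefficient of dx_i ∧ dx_j in alpha ∧ beta is (alpha_i * beta_j - alpha_j * beta_i). Collecting: alpha ∧ beta = (-4) dx ∧ dz + (-4) dy ∧ dz.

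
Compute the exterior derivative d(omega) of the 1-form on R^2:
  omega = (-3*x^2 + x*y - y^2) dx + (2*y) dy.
d(omega) = (-x + 2*y) dx ∧ dy

For a 1-form omega = sum_i f_i dx_i, the exterior derivative is
  d(omega) = sum_{i < j} (∂f_j/∂x_i - ∂f_i/∂x_j) dx_i ∧ dx_j.
  coefficient of dx ∧ dy: ∂f_2/∂x - ∂f_1/∂y = ∂(2*y)/∂x - ∂(-3*x^2 + x*y - y^2)/∂y = -x + 2*y
Assembling: d(omega) = (-x + 2*y) dx ∧ dy.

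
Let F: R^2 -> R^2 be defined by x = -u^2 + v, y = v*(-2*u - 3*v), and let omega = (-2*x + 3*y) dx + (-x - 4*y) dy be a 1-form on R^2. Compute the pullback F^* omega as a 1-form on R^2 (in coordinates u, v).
F^* omega = (-4*u^3 + 10*u^2*v + 2*u*v^2 + 4*u*v - 24*v^3 + 2*v^2) du + (-2*u^3 - 22*u^2*v + 2*u^2 - 72*u*v^2 - 4*u*v - 72*v^3 - 3*v^2 - 2*v) dv

Using F^*(f dg) = (f ∘ F) d(g ∘ F), substitute each coordinate x_i by F_i(u, v) in f_i, and replace dx_i by d F_i = (∂F_i/∂u) du + (∂F_i/∂v) dv.
  For the x component: f_1(F) = 2*u^2 - 6*u*v - 9*v^2 - 2*v; d F_1 = (-2*u) du + (1) dv
  For the y component: f_2(F) = u^2 + 8*u*v + 12*v^2 - v; d F_2 = (-2*v) du + (-2*u - 6*v) dv
Combining and collecting du, dv coefficients:
  coeff of du: -4*u^3 + 10*u^2*v + 2*u*v^2 + 4*u*v - 24*v^3 + 2*v^2
  coeff of dv: -2*u^3 - 22*u^2*v + 2*u^2 - 72*u*v^2 - 4*u*v - 72*v^3 - 3*v^2 - 2*v
F^* omega = (-4*u^3 + 10*u^2*v + 2*u*v^2 + 4*u*v - 24*v^3 + 2*v^2) du + (-2*u^3 - 22*u^2*v + 2*u^2 - 72*u*v^2 - 4*u*v - 72*v^3 - 3*v^2 - 2*v) dv.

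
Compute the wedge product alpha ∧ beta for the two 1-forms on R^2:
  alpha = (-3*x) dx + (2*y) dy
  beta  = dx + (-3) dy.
alpha ∧ beta = (9*x - 2*y) dx ∧ dy

Distribute the wedge, using dx_i ∧ dx_j = -dx_j ∧ dx_i and dx_i ∧ dx_i = 0. For each pair (i, j) with i < j, the coefficient of dx_i ∧ dx_j in alpha ∧ beta is (alpha_i * beta_j - alpha_j * beta_i). Collecting: alpha ∧ beta = (9*x - 2*y) dx ∧ dy.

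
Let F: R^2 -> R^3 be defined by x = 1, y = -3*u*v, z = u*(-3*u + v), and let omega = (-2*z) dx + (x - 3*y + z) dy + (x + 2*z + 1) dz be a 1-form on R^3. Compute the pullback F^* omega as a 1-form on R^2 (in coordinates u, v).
F^* omega = (36*u^3 - 9*u^2*v - 28*u*v^2 - 12*u - v) du + (u*(3*u^2 - 28*u*v - 1)) dv

Using F^*(f dg) = (f ∘ F) d(g ∘ F), substitute each coordinate x_i by F_i(u, v) in f_i, and replace dx_i by d F_i = (∂F_i/∂u) du + (∂F_i/∂v) dv.
  For the x component: f_1(F) = 2*u*(3*u - v); d F_1 = (0) du + (0) dv
  For the y component: f_2(F) = -3*u^2 + 10*u*v + 1; d F_2 = (-3*v) du + (-3*u) dv
  For the z component: f_3(F) = -6*u^2 + 2*u*v + 2; d F_3 = (-6*u + v) du + (u) dv
Combining and collecting du, dv coefficients:
  coeff of du: 36*u^3 - 9*u^2*v - 28*u*v^2 - 12*u - v
  coeff of dv: u*(3*u^2 - 28*u*v - 1)
F^* omega = (36*u^3 - 9*u^2*v - 28*u*v^2 - 12*u - v) du + (u*(3*u^2 - 28*u*v - 1)) dv.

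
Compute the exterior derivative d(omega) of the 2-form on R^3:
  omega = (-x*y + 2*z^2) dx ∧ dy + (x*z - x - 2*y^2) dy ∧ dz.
d(omega) = (5*z - 1) dx ∧ dy ∧ dz

For a 2-form omega = sum_{i<j} g_{ij} dx_i ∧ dx_j, the exterior derivative is
  d(omega) = sum_{i<j} d(g_{ij}) ∧ dx_i ∧ dx_j = sum_{i<j, k} (∂g_{ij}/∂x_k) dx_k ∧ dx_i ∧ dx_j.
Expand each term, using dx_k ∧ dx_i ∧ dx_j = sgn(permutation) dx_{(a)} ∧ dx_{(b)} ∧ dx_{(c)} with (a < b < c) sorted:
  d(-x*y + 2*z^2) includes (∂/∂z)(-x*y + 2*z^2) dz = (4*z) dz, which multiplied by dx ∧ dy gives (4*z) dx ∧ dy ∧ dz
  d(x*z - x - 2*y^2) includes (∂/∂x)(x*z - x - 2*y^2) dx = (z - 1) dx, which multiplied by dy ∧ dz gives (z - 1) dx ∧ dy ∧ dz
Collecting like 3-forms: d(omega) = (5*z - 1) dx ∧ dy ∧ dz.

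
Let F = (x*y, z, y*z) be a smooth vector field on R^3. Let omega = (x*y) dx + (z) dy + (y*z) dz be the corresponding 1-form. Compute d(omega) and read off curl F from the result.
d(omega) = (z - 1) dy ∧ dz + (0) dz ∧ dx + (-x) dx ∧ dy; curl F = (z - 1, 0, -x)

d omega = sum_{i<j} (∂f_j/∂x_i - ∂f_i/∂x_j) dx_i ∧ dx_j. Under the identification (dy ∧ dz, dz ∧ dx, dx ∧ dy) ↔ (e_x, e_y, e_z), the coefficients are exactly the components of curl F. Compute:
  ∂R/∂y - ∂Q/∂z = (z) - (1) = z - 1
  ∂P/∂z - ∂R/∂x = (0) - (0) = 0
  ∂Q/∂x - ∂P/∂y = (0) - (x) = -x.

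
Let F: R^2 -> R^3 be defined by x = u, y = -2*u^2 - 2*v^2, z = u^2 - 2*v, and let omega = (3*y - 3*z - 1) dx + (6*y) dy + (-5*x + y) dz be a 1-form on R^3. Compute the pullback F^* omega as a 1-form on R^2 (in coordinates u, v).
F^* omega = (44*u^3 - 19*u^2 + 44*u*v^2 - 6*v^2 + 6*v - 1) du + (48*u^2*v + 4*u^2 + 10*u + 48*v^3 + 4*v^2) dv

Using F^*(f dg) = (f ∘ F) d(g ∘ F), substitute each coordinate x_i by F_i(u, v) in f_i, and replace dx_i by d F_i = (∂F_i/∂u) du + (∂F_i/∂v) dv.
  For the x component: f_1(F) = -9*u^2 - 6*v^2 + 6*v - 1; d F_1 = (1) du + (0) dv
  For the y component: f_2(F) = -12*u^2 - 12*v^2; d F_2 = (-4*u) du + (-4*v) dv
  For the z component: f_3(F) = -2*u^2 - 5*u - 2*v^2; d F_3 = (2*u) du + (-2) dv
Combining and collecting du, dv coefficients:
  coeff of du: 44*u^3 - 19*u^2 + 44*u*v^2 - 6*v^2 + 6*v - 1
  coeff of dv: 48*u^2*v + 4*u^2 + 10*u + 48*v^3 + 4*v^2
F^* omega = (44*u^3 - 19*u^2 + 44*u*v^2 - 6*v^2 + 6*v - 1) du + (48*u^2*v + 4*u^2 + 10*u + 48*v^3 + 4*v^2) dv.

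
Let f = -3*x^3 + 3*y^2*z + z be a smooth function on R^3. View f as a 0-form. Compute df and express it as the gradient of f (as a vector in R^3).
df = (-9*x^2) dx + (6*y*z) dy + (3*y^2 + 1) dz; grad f = (-9*x^2, 6*y*z, 3*y^2 + 1)

For a 0-form f, d f = (∂f/∂x) dx + (∂f/∂y) dy + (∂f/∂z) dz. The components of the vector representation are exactly the entries of grad f in Cartesian coordinates:
  ∂f/∂x = -9*x^2
  ∂f/∂y = 6*y*z
  ∂f/∂z = 3*y^2 + 1.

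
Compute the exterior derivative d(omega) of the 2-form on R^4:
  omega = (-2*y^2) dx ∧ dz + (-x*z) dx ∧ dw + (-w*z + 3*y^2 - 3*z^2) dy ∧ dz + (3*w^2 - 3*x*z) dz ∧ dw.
d(omega) = (4*y) dx ∧ dy ∧ dz + (x - 3*z) dx ∧ dz ∧ dw + (-z) dy ∧ dz ∧ dw

For a 2-form omega = sum_{i<j} g_{ij} dx_i ∧ dx_j, the exterior derivative is
  d(omega) = sum_{i<j} d(g_{ij}) ∧ dx_i ∧ dx_j = sum_{i<j, k} (∂g_{ij}/∂x_k) dx_k ∧ dx_i ∧ dx_j.
Expand each term, using dx_k ∧ dx_i ∧ dx_j = sgn(permutation) dx_{(a)} ∧ dx_{(b)} ∧ dx_{(c)} with (a < b < c) sorted:
  d(-2*y^2) includes (∂/∂y)(-2*y^2) dy = (-4*y) dy, which multiplied by dx ∧ dz gives (4*y) dx ∧ dy ∧ dz
  d(-x*z) includes (∂/∂z)(-x*z) dz = (-x) dz, which multiplied by dx ∧ dw gives (x) dx ∧ dz ∧ dw
  d(-w*z + 3*y^2 - 3*z^2) includes (∂/∂w)(-w*z + 3*y^2 - 3*z^2) dw = (-z) dw, which multiplied by dy ∧ dz gives (-z) dy ∧ dz ∧ dw
  d(3*w^2 - 3*x*z) includes (∂/∂x)(3*w^2 - 3*x*z) dx = (-3*z) dx, which multiplied by dz ∧ dw gives (-3*z) dx ∧ dz ∧ dw
Collecting like 3-forms: d(omega) = (4*y) dx ∧ dy ∧ dz + (x - 3*z) dx ∧ dz ∧ dw + (-z) dy ∧ dz ∧ dw.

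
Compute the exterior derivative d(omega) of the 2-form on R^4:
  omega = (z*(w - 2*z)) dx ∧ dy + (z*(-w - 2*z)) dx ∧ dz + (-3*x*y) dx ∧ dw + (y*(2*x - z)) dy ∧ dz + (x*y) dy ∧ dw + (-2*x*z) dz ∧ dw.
d(omega) = (w + 2*y - 4*z) dx ∧ dy ∧ dz + (3*x + y + z) dx ∧ dy ∧ dw + (-3*z) dx ∧ dz ∧ dw

For a 2-form omega = sum_{i<j} g_{ij} dx_i ∧ dx_j, the exterior derivative is
  d(omega) = sum_{i<j} d(g_{ij}) ∧ dx_i ∧ dx_j = sum_{i<j, k} (∂g_{ij}/∂x_k) dx_k ∧ dx_i ∧ dx_j.
Expand each term, using dx_k ∧ dx_i ∧ dx_j = sgn(permutation) dx_{(a)} ∧ dx_{(b)} ∧ dx_{(c)} with (a < b < c) sorted:
  d(z*(w - 2*z)) includes (∂/∂z)(z*(w - 2*z)) dz = (w - 4*z) dz, which multiplied by dx ∧ dy gives (w - 4*z) dx ∧ dy ∧ dz
  d(z*(w - 2*z)) includes (∂/∂w)(z*(w - 2*z)) dw = (z) dw, which multiplied by dx ∧ dy gives (z) dx ∧ dy ∧ dw
  d(z*(-w - 2*z)) includes (∂/∂w)(z*(-w - 2*z)) dw = (-z) dw, which multiplied by dx ∧ dz gives (-z) dx ∧ dz ∧ dw
  d(-3*x*y) includes (∂/∂y)(-3*x*y) dy = (-3*x) dy, which multiplied by dx ∧ dw gives (3*x) dx ∧ dy ∧ dw
  d(y*(2*x - z)) includes (∂/∂x)(y*(2*x - z)) dx = (2*y) dx, which multiplied by dy ∧ dz gives (2*y) dx ∧ dy ∧ dz
  d(x*y) includes (∂/∂x)(x*y) dx = (y) dx, which multiplied by dy ∧ dw gives (y) dx ∧ dy ∧ dw
  d(-2*x*z) includes (∂/∂x)(-2*x*z) dx = (-2*z) dx, which multiplied by dz ∧ dw gives (-2*z) dx ∧ dz ∧ dw
Collecting like 3-forms: d(omega) = (w + 2*y - 4*z) dx ∧ dy ∧ dz + (3*x + y + z) dx ∧ dy ∧ dw + (-3*z) dx ∧ dz ∧ dw.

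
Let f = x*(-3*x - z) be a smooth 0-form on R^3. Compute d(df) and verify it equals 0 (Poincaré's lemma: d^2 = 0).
d(df) = 0

Step 1: df = sum_i (∂f/∂x_i) dx_i = (-6*x - z) dx + (0) dy + (-x) dz.
Step 2: Apply d again. Using the 1-form formula, the coefficient of dx ∧ dy in d(df) is ∂^2 f/∂x ∂y - ∂^2 f/∂y ∂x = (0) - (0) = 0 (equality of mixed partials for smooth f).
Similarly for dx ∧ dz and dy ∧ dz — all coefficients vanish. So d(df) = 0.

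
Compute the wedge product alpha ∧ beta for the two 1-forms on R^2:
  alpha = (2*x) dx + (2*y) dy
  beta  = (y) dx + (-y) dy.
alpha ∧ beta = (-2*y*(x + y)) dx ∧ dy

Distribute the wedge, using dx_i ∧ dx_j = -dx_j ∧ dx_i and dx_i ∧ dx_i = 0. For each pair (i, j) with i < j, the coefficient of dx_i ∧ dx_j in alpha ∧ beta is (alpha_i * beta_j - alpha_j * beta_i). Collecting: alpha ∧ beta = (-2*y*(x + y)) dx ∧ dy.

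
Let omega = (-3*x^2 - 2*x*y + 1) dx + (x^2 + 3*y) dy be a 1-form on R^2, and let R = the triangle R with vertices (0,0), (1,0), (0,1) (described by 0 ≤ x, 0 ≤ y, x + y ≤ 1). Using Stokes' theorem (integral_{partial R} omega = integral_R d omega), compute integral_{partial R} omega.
integral_(partial R) omega = 2/3

Stokes: integral_partial_R omega = integral_R d omega with d omega = (∂Q/∂x - ∂P/∂y) dx ∧ dy.
  ∂Q/∂x = 2*x
  ∂P/∂y = -2*x
  integrand = ∂Q/∂x - ∂P/∂y = 4*x.
Integrating over R: integral_0^1 integral_0^{1-x} (4*x) dy dx = 2/3.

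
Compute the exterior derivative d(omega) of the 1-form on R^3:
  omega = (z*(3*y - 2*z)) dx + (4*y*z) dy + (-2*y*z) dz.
d(omega) = (-3*z) dx ∧ dy + (-3*y + 4*z) dx ∧ dz + (-4*y - 2*z) dy ∧ dz

For a 1-form omega = sum_i f_i dx_i, the exterior derivative is
  d(omega) = sum_{i < j} (∂f_j/∂x_i - ∂f_i/∂x_j) dx_i ∧ dx_j.
  coefficient of dx ∧ dy: ∂f_2/∂x - ∂f_1/∂y = ∂(4*y*z)/∂x - ∂(z*(3*y - 2*z))/∂y = -3*z
  coefficient of dx ∧ dz: ∂f_3/∂x - ∂f_1/∂z = ∂(-2*y*z)/∂x - ∂(z*(3*y - 2*z))/∂z = -3*y + 4*z
  coefficient of dy ∧ dz: ∂f_3/∂y - ∂f_2/∂z = ∂(-2*y*z)/∂y - ∂(4*y*z)/∂z = -4*y - 2*z
Assembling: d(omega) = (-3*z) dx ∧ dy + (-3*y + 4*z) dx ∧ dz + (-4*y - 2*z) dy ∧ dz.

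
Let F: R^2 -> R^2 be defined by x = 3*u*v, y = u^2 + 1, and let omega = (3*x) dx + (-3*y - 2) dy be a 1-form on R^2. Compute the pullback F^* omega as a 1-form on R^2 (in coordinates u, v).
F^* omega = (u*(-6*u^2 + 27*v^2 - 10)) du + (27*u^2*v) dv

Using F^*(f dg) = (f ∘ F) d(g ∘ F), substitute each coordinate x_i by F_i(u, v) in f_i, and replace dx_i by d F_i = (∂F_i/∂u) du + (∂F_i/∂v) dv.
  For the x component: f_1(F) = 9*u*v; d F_1 = (3*v) du + (3*u) dv
  For the y component: f_2(F) = -3*u^2 - 5; d F_2 = (2*u) du + (0) dv
Combining and collecting du, dv coefficients:
  coeff of du: u*(-6*u^2 + 27*v^2 - 10)
  coeff of dv: 27*u^2*v
F^* omega = (u*(-6*u^2 + 27*v^2 - 10)) du + (27*u^2*v) dv.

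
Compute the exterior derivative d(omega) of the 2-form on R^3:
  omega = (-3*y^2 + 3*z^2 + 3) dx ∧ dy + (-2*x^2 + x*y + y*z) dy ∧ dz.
d(omega) = (-4*x + y + 6*z) dx ∧ dy ∧ dz

For a 2-form omega = sum_{i<j} g_{ij} dx_i ∧ dx_j, the exterior derivative is
  d(omega) = sum_{i<j} d(g_{ij}) ∧ dx_i ∧ dx_j = sum_{i<j, k} (∂g_{ij}/∂x_k) dx_k ∧ dx_i ∧ dx_j.
Expand each term, using dx_k ∧ dx_i ∧ dx_j = sgn(permutation) dx_{(a)} ∧ dx_{(b)} ∧ dx_{(c)} with (a < b < c) sorted:
  d(-3*y^2 + 3*z^2 + 3) includes (∂/∂z)(-3*y^2 + 3*z^2 + 3) dz = (6*z) dz, which multiplied by dx ∧ dy gives (6*z) dx ∧ dy ∧ dz
  d(-2*x^2 + x*y + y*z) includes (∂/∂x)(-2*x^2 + x*y + y*z) dx = (-4*x + y) dx, which multiplied by dy ∧ dz gives (-4*x + y) dx ∧ dy ∧ dz
Collecting like 3-forms: d(omega) = (-4*x + y + 6*z) dx ∧ dy ∧ dz.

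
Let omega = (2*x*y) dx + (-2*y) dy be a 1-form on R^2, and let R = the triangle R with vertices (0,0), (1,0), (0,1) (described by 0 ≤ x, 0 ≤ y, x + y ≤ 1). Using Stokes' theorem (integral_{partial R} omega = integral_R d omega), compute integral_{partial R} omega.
integral_(partial R) omega = -1/3

Stokes: integral_partial_R omega = integral_R d omega with d omega = (∂Q/∂x - ∂P/∂y) dx ∧ dy.
  ∂Q/∂x = 0
  ∂P/∂y = 2*x
  integrand = ∂Q/∂x - ∂P/∂y = -2*x.
Integrating over R: integral_0^1 integral_0^{1-x} (-2*x) dy dx = -1/3.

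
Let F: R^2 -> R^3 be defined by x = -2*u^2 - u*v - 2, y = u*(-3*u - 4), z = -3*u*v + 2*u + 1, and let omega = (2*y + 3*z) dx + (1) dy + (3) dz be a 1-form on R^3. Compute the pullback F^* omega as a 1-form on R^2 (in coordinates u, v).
F^* omega = (24*u^3 + 42*u^2*v + 8*u^2 + 9*u*v^2 + 2*u*v - 18*u - 12*v + 2) du + (u*(6*u^2 + 9*u*v + 2*u - 12)) dv

Using F^*(f dg) = (f ∘ F) d(g ∘ F), substitute each coordinate x_i by F_i(u, v) in f_i, and replace dx_i by d F_i = (∂F_i/∂u) du + (∂F_i/∂v) dv.
  For the x component: f_1(F) = -6*u^2 - 9*u*v - 2*u + 3; d F_1 = (-4*u - v) du + (-u) dv
  For the y component: f_2(F) = 1; d F_2 = (-6*u - 4) du + (0) dv
  For the z component: f_3(F) = 3; d F_3 = (2 - 3*v) du + (-3*u) dv
Combining and collecting du, dv coefficients:
  coeff of du: 24*u^3 + 42*u^2*v + 8*u^2 + 9*u*v^2 + 2*u*v - 18*u - 12*v + 2
  coeff of dv: u*(6*u^2 + 9*u*v + 2*u - 12)
F^* omega = (24*u^3 + 42*u^2*v + 8*u^2 + 9*u*v^2 + 2*u*v - 18*u - 12*v + 2) du + (u*(6*u^2 + 9*u*v + 2*u - 12)) dv.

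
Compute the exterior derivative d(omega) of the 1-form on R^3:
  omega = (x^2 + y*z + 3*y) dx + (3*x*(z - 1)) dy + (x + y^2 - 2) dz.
d(omega) = (2*z - 6) dx ∧ dy + (1 - y) dx ∧ dz + (-3*x + 2*y) dy ∧ dz

For a 1-form omega = sum_i f_i dx_i, the exterior derivative is
  d(omega) = sum_{i < j} (∂f_j/∂x_i - ∂f_i/∂x_j) dx_i ∧ dx_j.
  coefficient of dx ∧ dy: ∂f_2/∂x - ∂f_1/∂y = ∂(3*x*(z - 1))/∂x - ∂(x^2 + y*z + 3*y)/∂y = 2*z - 6
  coefficient of dx ∧ dz: ∂f_3/∂x - ∂f_1/∂z = ∂(x + y^2 - 2)/∂x - ∂(x^2 + y*z + 3*y)/∂z = 1 - y
  coefficient of dy ∧ dz: ∂f_3/∂y - ∂f_2/∂z = ∂(x + y^2 - 2)/∂y - ∂(3*x*(z - 1))/∂z = -3*x + 2*y
Assembling: d(omega) = (2*z - 6) dx ∧ dy + (1 - y) dx ∧ dz + (-3*x + 2*y) dy ∧ dz.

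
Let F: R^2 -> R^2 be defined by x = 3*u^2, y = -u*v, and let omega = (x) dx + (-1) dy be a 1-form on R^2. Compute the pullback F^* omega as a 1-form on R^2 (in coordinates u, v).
F^* omega = (18*u^3 + v) du + (u) dv

Using F^*(f dg) = (f ∘ F) d(g ∘ F), substitute each coordinate x_i by F_i(u, v) in f_i, and replace dx_i by d F_i = (∂F_i/∂u) du + (∂F_i/∂v) dv.
  For the x component: f_1(F) = 3*u^2; d F_1 = (6*u) du + (0) dv
  For the y component: f_2(F) = -1; d F_2 = (-v) du + (-u) dv
Combining and collecting du, dv coefficients:
  coeff of du: 18*u^3 + v
  coeff of dv: u
F^* omega = (18*u^3 + v) du + (u) dv.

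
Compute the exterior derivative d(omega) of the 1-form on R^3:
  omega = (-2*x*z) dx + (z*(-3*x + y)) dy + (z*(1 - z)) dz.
d(omega) = (-3*z) dx ∧ dy + (2*x) dx ∧ dz + (3*x - y) dy ∧ dz

For a 1-form omega = sum_i f_i dx_i, the exterior derivative is
  d(omega) = sum_{i < j} (∂f_j/∂x_i - ∂f_i/∂x_j) dx_i ∧ dx_j.
  coefficient of dx ∧ dy: ∂f_2/∂x - ∂f_1/∂y = ∂(z*(-3*x + y))/∂x - ∂(-2*x*z)/∂y = -3*z
  coefficient of dx ∧ dz: ∂f_3/∂x - ∂f_1/∂z = ∂(z*(1 - z))/∂x - ∂(-2*x*z)/∂z = 2*x
  coefficient of dy ∧ dz: ∂f_3/∂y - ∂f_2/∂z = ∂(z*(1 - z))/∂y - ∂(z*(-3*x + y))/∂z = 3*x - y
Assembling: d(omega) = (-3*z) dx ∧ dy + (2*x) dx ∧ dz + (3*x - y) dy ∧ dz.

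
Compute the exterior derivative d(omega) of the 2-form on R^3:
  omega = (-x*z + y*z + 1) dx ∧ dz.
d(omega) = (-z) dx ∧ dy ∧ dz

For a 2-form omega = sum_{i<j} g_{ij} dx_i ∧ dx_j, the exterior derivative is
  d(omega) = sum_{i<j} d(g_{ij}) ∧ dx_i ∧ dx_j = sum_{i<j, k} (∂g_{ij}/∂x_k) dx_k ∧ dx_i ∧ dx_j.
Expand each term, using dx_k ∧ dx_i ∧ dx_j = sgn(permutation) dx_{(a)} ∧ dx_{(b)} ∧ dx_{(c)} with (a < b < c) sorted:
  d(-x*z + y*z + 1) includes (∂/∂y)(-x*z + y*z + 1) dy = (z) dy, which multiplied by dx ∧ dz gives (-z) dx ∧ dy ∧ dz
Collecting like 3-forms: d(omega) = (-z) dx ∧ dy ∧ dz.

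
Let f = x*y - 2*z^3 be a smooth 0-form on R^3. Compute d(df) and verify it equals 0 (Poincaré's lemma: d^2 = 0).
d(df) = 0

Step 1: df = sum_i (∂f/∂x_i) dx_i = (y) dx + (x) dy + (-6*z^2) dz.
Step 2: Apply d again. Using the 1-form formula, the coefficient of dx ∧ dy in d(df) is ∂^2 f/∂x ∂y - ∂^2 f/∂y ∂x = (1) - (1) = 0 (equality of mixed partials for smooth f).
Similarly for dx ∧ dz and dy ∧ dz — all coefficients vanish. So d(df) = 0.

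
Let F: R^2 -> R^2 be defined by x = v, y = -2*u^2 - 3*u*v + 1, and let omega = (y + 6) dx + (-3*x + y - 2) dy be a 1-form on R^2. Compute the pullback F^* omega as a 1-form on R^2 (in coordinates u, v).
F^* omega = (8*u^3 + 18*u^2*v + 9*u*v^2 + 12*u*v + 4*u + 9*v^2 + 3*v) du + (6*u^3 + 9*u^2*v - 2*u^2 + 6*u*v + 3*u + 7) dv

Using F^*(f dg) = (f ∘ F) d(g ∘ F), substitute each coordinate x_i by F_i(u, v) in f_i, and replace dx_i by d F_i = (∂F_i/∂u) du + (∂F_i/∂v) dv.
  For the x component: f_1(F) = -2*u^2 - 3*u*v + 7; d F_1 = (0) du + (1) dv
  For the y component: f_2(F) = -2*u^2 - 3*u*v - 3*v - 1; d F_2 = (-4*u - 3*v) du + (-3*u) dv
Combining and collecting du, dv coefficients:
  coeff of du: 8*u^3 + 18*u^2*v + 9*u*v^2 + 12*u*v + 4*u + 9*v^2 + 3*v
  coeff of dv: 6*u^3 + 9*u^2*v - 2*u^2 + 6*u*v + 3*u + 7
F^* omega = (8*u^3 + 18*u^2*v + 9*u*v^2 + 12*u*v + 4*u + 9*v^2 + 3*v) du + (6*u^3 + 9*u^2*v - 2*u^2 + 6*u*v + 3*u + 7) dv.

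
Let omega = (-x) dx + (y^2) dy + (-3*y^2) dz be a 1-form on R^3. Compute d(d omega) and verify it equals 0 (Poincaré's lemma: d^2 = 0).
d(d omega) = 0

Step 1: d omega = sum_{i<j} (∂f_j/∂x_i - ∂f_i/∂x_j) dx_i ∧ dx_j:
  coeff of dx ∧ dy: 0
  coeff of dx ∧ dz: 0
  coeff of dy ∧ dz: -6*y
Step 2: Apply d again to each 2-form coefficient. The only possible 3-form in R^3 is dx ∧ dy ∧ dz, with coefficient
  ∂(coeff of dy∧dz)/∂x - ∂(coeff of dx∧dz)/∂y + ∂(coeff of dx∧dy)/∂z
  = ∂/∂x (-6*y) - ∂/∂y (0) + ∂/∂z (0).
Each of these terms simplifies to sums of mixed partials that cancel in pairs. The result is 0 (by equality of mixed partials for smooth functions — Schwarz / Clairaut).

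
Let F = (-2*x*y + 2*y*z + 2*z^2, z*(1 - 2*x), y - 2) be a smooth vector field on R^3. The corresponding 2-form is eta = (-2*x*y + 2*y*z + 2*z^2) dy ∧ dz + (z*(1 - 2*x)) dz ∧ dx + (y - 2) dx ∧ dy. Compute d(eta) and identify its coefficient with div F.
d(eta) = (-2*y) dx ∧ dy ∧ dz; div F = -2*y

For a 2-form in R^3 of the form above, applying d gives a 3-form with coefficient ∂P/∂x + ∂Q/∂y + ∂R/∂z:
  ∂P/∂x = -2*y
  ∂Q/∂y = 0
  ∂R/∂z = 0
Sum = -2*y, which is exactly div F.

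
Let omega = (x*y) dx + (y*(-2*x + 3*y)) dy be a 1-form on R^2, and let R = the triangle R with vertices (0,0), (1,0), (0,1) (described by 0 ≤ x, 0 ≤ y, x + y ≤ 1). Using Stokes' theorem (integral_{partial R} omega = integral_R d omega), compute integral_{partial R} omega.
integral_(partial R) omega = -1/2

Stokes: integral_partial_R omega = integral_R d omega with d omega = (∂Q/∂x - ∂P/∂y) dx ∧ dy.
  ∂Q/∂x = -2*y
  ∂P/∂y = x
  integrand = ∂Q/∂x - ∂P/∂y = -x - 2*y.
Integrating over R: integral_0^1 integral_0^{1-x} (-x - 2*y) dy dx = -1/2.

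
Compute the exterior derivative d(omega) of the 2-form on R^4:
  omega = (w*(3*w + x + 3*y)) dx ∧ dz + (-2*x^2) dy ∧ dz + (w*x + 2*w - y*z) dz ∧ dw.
d(omega) = (-3*w - 4*x) dx ∧ dy ∧ dz + (7*w + x + 3*y) dx ∧ dz ∧ dw + (-z) dy ∧ dz ∧ dw

For a 2-form omega = sum_{i<j} g_{ij} dx_i ∧ dx_j, the exterior derivative is
  d(omega) = sum_{i<j} d(g_{ij}) ∧ dx_i ∧ dx_j = sum_{i<j, k} (∂g_{ij}/∂x_k) dx_k ∧ dx_i ∧ dx_j.
Expand each term, using dx_k ∧ dx_i ∧ dx_j = sgn(permutation) dx_{(a)} ∧ dx_{(b)} ∧ dx_{(c)} with (a < b < c) sorted:
  d(w*(3*w + x + 3*y)) includes (∂/∂y)(w*(3*w + x + 3*y)) dy = (3*w) dy, which multiplied by dx ∧ dz gives (-3*w) dx ∧ dy ∧ dz
  d(w*(3*w + x + 3*y)) includes (∂/∂w)(w*(3*w + x + 3*y)) dw = (6*w + x + 3*y) dw, which multiplied by dx ∧ dz gives (6*w + x + 3*y) dx ∧ dz ∧ dw
  d(-2*x^2) includes (∂/∂x)(-2*x^2) dx = (-4*x) dx, which multiplied by dy ∧ dz gives (-4*x) dx ∧ dy ∧ dz
  d(w*x + 2*w - y*z) includes (∂/∂x)(w*x + 2*w - y*z) dx = (w) dx, which multiplied by dz ∧ dw gives (w) dx ∧ dz ∧ dw
  d(w*x + 2*w - y*z) includes (∂/∂y)(w*x + 2*w - y*z) dy = (-z) dy, which multiplied by dz ∧ dw gives (-z) dy ∧ dz ∧ dw
Collecting like 3-forms: d(omega) = (-3*w - 4*x) dx ∧ dy ∧ dz + (7*w + x + 3*y) dx ∧ dz ∧ dw + (-z) dy ∧ dz ∧ dw.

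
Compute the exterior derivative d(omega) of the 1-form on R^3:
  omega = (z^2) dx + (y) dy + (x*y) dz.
d(omega) = (y - 2*z) dx ∧ dz + (x) dy ∧ dz

For a 1-form omega = sum_i f_i dx_i, the exterior derivative is
  d(omega) = sum_{i < j} (∂f_j/∂x_i - ∂f_i/∂x_j) dx_i ∧ dx_j.
  coefficient of dx ∧ dz: ∂f_3/∂x - ∂f_1/∂z = ∂(x*y)/∂x - ∂(z^2)/∂z = y - 2*z
  coefficient of dy ∧ dz: ∂f_3/∂y - ∂f_2/∂z = ∂(x*y)/∂y - ∂(y)/∂z = x
Assembling: d(omega) = (y - 2*z) dx ∧ dz + (x) dy ∧ dz.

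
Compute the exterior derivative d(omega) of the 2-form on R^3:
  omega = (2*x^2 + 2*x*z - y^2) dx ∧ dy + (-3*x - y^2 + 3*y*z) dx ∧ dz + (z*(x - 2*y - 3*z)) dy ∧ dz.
d(omega) = (2*x + 2*y - 2*z) dx ∧ dy ∧ dz

For a 2-form omega = sum_{i<j} g_{ij} dx_i ∧ dx_j, the exterior derivative is
  d(omega) = sum_{i<j} d(g_{ij}) ∧ dx_i ∧ dx_j = sum_{i<j, k} (∂g_{ij}/∂x_k) dx_k ∧ dx_i ∧ dx_j.
Expand each term, using dx_k ∧ dx_i ∧ dx_j = sgn(permutation) dx_{(a)} ∧ dx_{(b)} ∧ dx_{(c)} with (a < b < c) sorted:
  d(2*x^2 + 2*x*z - y^2) includes (∂/∂z)(2*x^2 + 2*x*z - y^2) dz = (2*x) dz, which multiplied by dx ∧ dy gives (2*x) dx ∧ dy ∧ dz
  d(-3*x - y^2 + 3*y*z) includes (∂/∂y)(-3*x - y^2 + 3*y*z) dy = (-2*y + 3*z) dy, which multiplied by dx ∧ dz gives (2*y - 3*z) dx ∧ dy ∧ dz
  d(z*(x - 2*y - 3*z)) includes (∂/∂x)(z*(x - 2*y - 3*z)) dx = (z) dx, which multiplied by dy ∧ dz gives (z) dx ∧ dy ∧ dz
Collecting like 3-forms: d(omega) = (2*x + 2*y - 2*z) dx ∧ dy ∧ dz.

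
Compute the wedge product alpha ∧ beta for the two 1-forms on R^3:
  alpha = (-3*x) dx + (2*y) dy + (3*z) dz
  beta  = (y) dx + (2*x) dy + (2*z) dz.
alpha ∧ beta = (-6*x^2 - 2*y^2) dx ∧ dy + (-3*z*(2*x + y)) dx ∧ dz + (2*z*(-3*x + 2*y)) dy ∧ dz

Distribute the wedge, using dx_i ∧ dx_j = -dx_j ∧ dx_i and dx_i ∧ dx_i = 0. For each pair (i, j) with i < j, the coefficient of dx_i ∧ dx_j in alpha ∧ beta is (alpha_i * beta_j - alpha_j * beta_i). Collecting: alpha ∧ beta = (-6*x^2 - 2*y^2) dx ∧ dy + (-3*z*(2*x + y)) dx ∧ dz + (2*z*(-3*x + 2*y)) dy ∧ dz.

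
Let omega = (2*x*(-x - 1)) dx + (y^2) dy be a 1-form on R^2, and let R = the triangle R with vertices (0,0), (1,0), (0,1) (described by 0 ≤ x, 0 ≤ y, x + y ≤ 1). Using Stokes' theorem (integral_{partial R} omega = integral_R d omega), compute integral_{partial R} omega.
integral_(partial R) omega = 0

Stokes: integral_partial_R omega = integral_R d omega with d omega = (∂Q/∂x - ∂P/∂y) dx ∧ dy.
  ∂Q/∂x = 0
  ∂P/∂y = 0
  integrand = ∂Q/∂x - ∂P/∂y = 0.
Integrating over R: integral_0^1 integral_0^{1-x} (0) dy dx = 0.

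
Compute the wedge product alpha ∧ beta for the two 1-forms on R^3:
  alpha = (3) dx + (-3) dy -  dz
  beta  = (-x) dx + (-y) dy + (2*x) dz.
alpha ∧ beta = (-3*x - 3*y) dx ∧ dy + (5*x) dx ∧ dz + (-6*x - y) dy ∧ dz

Distribute the wedge, using dx_i ∧ dx_j = -dx_j ∧ dx_i and dx_i ∧ dx_i = 0. For each pair (i, j) with i < j, the coefficient of dx_i ∧ dx_j in alpha ∧ beta is (alpha_i * beta_j - alpha_j * beta_i). Collecting: alpha ∧ beta = (-3*x - 3*y) dx ∧ dy + (5*x) dx ∧ dz + (-6*x - y) dy ∧ dz.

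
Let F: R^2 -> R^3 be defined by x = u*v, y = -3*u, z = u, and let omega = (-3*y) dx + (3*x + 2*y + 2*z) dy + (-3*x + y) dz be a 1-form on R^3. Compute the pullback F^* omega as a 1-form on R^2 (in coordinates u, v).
F^* omega = (3*u*(3 - v)) du + (9*u^2) dv

Using F^*(f dg) = (f ∘ F) d(g ∘ F), substitute each coordinate x_i by F_i(u, v) in f_i, and replace dx_i by d F_i = (∂F_i/∂u) du + (∂F_i/∂v) dv.
  For the x component: f_1(F) = 9*u; d F_1 = (v) du + (u) dv
  For the y component: f_2(F) = u*(3*v - 4); d F_2 = (-3) du + (0) dv
  For the z component: f_3(F) = 3*u*(-v - 1); d F_3 = (1) du + (0) dv
Combining and collecting du, dv coefficients:
  coeff of du: 3*u*(3 - v)
  coeff of dv: 9*u^2
F^* omega = (3*u*(3 - v)) du + (9*u^2) dv.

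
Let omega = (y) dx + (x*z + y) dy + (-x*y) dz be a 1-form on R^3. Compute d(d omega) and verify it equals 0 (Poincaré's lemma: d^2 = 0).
d(d omega) = 0

Step 1: d omega = sum_{i<j} (∂f_j/∂x_i - ∂f_i/∂x_j) dx_i ∧ dx_j:
  coeff of dx ∧ dy: z - 1
  coeff of dx ∧ dz: -y
  coeff of dy ∧ dz: -2*x
Step 2: Apply d again to each 2-form coefficient. The only possible 3-form in R^3 is dx ∧ dy ∧ dz, with coefficient
  ∂(coeff of dy∧dz)/∂x - ∂(coeff of dx∧dz)/∂y + ∂(coeff of dx∧dy)/∂z
  = ∂/∂x (-2*x) - ∂/∂y (-y) + ∂/∂z (z - 1).
Each of these terms simplifies to sums of mixed partials that cancel in pairs. The result is 0 (by equality of mixed partials for smooth functions — Schwarz / Clairaut).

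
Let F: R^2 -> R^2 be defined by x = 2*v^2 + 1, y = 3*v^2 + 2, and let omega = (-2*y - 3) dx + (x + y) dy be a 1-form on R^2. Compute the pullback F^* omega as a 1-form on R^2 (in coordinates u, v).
F^* omega = (6*v^3 - 10*v) dv

Using F^*(f dg) = (f ∘ F) d(g ∘ F), substitute each coordinate x_i by F_i(u, v) in f_i, and replace dx_i by d F_i = (∂F_i/∂u) du + (∂F_i/∂v) dv.
  For the x component: f_1(F) = -6*v^2 - 7; d F_1 = (0) du + (4*v) dv
  For the y component: f_2(F) = 5*v^2 + 3; d F_2 = (0) du + (6*v) dv
Combining and collecting du, dv coefficients:
  coeff of du: 0
  coeff of dv: 6*v^3 - 10*v
F^* omega = (6*v^3 - 10*v) dv.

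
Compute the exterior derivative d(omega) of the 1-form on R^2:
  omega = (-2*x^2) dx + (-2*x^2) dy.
d(omega) = (-4*x) dx ∧ dy

For a 1-form omega = sum_i f_i dx_i, the exterior derivative is
  d(omega) = sum_{i < j} (∂f_j/∂x_i - ∂f_i/∂x_j) dx_i ∧ dx_j.
  coefficient of dx ∧ dy: ∂f_2/∂x - ∂f_1/∂y = ∂(-2*x^2)/∂x - ∂(-2*x^2)/∂y = -4*x
Assembling: d(omega) = (-4*x) dx ∧ dy.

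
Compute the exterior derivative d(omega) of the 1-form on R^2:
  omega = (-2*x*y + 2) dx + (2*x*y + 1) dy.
d(omega) = (2*x + 2*y) dx ∧ dy

For a 1-form omega = sum_i f_i dx_i, the exterior derivative is
  d(omega) = sum_{i < j} (∂f_j/∂x_i - ∂f_i/∂x_j) dx_i ∧ dx_j.
  coefficient of dx ∧ dy: ∂f_2/∂x - ∂f_1/∂y = ∂(2*x*y + 1)/∂x - ∂(-2*x*y + 2)/∂y = 2*x + 2*y
Assembling: d(omega) = (2*x + 2*y) dx ∧ dy.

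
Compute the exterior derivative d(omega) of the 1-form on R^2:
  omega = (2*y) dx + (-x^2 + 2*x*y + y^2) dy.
d(omega) = (-2*x + 2*y - 2) dx ∧ dy

For a 1-form omega = sum_i f_i dx_i, the exterior derivative is
  d(omega) = sum_{i < j} (∂f_j/∂x_i - ∂f_i/∂x_j) dx_i ∧ dx_j.
  coefficient of dx ∧ dy: ∂f_2/∂x - ∂f_1/∂y = ∂(-x^2 + 2*x*y + y^2)/∂x - ∂(2*y)/∂y = -2*x + 2*y - 2
Assembling: d(omega) = (-2*x + 2*y - 2) dx ∧ dy.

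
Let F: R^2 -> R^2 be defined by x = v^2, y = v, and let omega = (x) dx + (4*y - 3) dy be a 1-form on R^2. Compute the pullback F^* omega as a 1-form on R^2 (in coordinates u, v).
F^* omega = (2*v^3 + 4*v - 3) dv

Using F^*(f dg) = (f ∘ F) d(g ∘ F), substitute each coordinate x_i by F_i(u, v) in f_i, and replace dx_i by d F_i = (∂F_i/∂u) du + (∂F_i/∂v) dv.
  For the x component: f_1(F) = v^2; d F_1 = (0) du + (2*v) dv
  For the y component: f_2(F) = 4*v - 3; d F_2 = (0) du + (1) dv
Combining and collecting du, dv coefficients:
  coeff of du: 0
  coeff of dv: 2*v^3 + 4*v - 3
F^* omega = (2*v^3 + 4*v - 3) dv.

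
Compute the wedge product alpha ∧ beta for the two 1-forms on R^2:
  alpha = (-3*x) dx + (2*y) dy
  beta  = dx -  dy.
alpha ∧ beta = (3*x - 2*y) dx ∧ dy

Distribute the wedge, using dx_i ∧ dx_j = -dx_j ∧ dx_i and dx_i ∧ dx_i = 0. For each pair (i, j) with i < j, the coefficient of dx_i ∧ dx_j in alpha ∧ beta is (alpha_i * beta_j - alpha_j * beta_i). Collecting: alpha ∧ beta = (3*x - 2*y) dx ∧ dy.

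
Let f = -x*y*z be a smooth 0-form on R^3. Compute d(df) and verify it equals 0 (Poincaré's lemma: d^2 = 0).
d(df) = 0

Step 1: df = sum_i (∂f/∂x_i) dx_i = (-y*z) dx + (-x*z) dy + (-x*y) dz.
Step 2: Apply d again. Using the 1-form formula, the coefficient of dx ∧ dy in d(df) is ∂^2 f/∂x ∂y - ∂^2 f/∂y ∂x = (-z) - (-z) = 0 (equality of mixed partials for smooth f).
Similarly for dx ∧ dz and dy ∧ dz — all coefficients vanish. So d(df) = 0.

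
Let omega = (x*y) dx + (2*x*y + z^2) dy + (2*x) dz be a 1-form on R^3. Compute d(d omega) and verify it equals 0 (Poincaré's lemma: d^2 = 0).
d(d omega) = 0

Step 1: d omega = sum_{i<j} (∂f_j/∂x_i - ∂f_i/∂x_j) dx_i ∧ dx_j:
  coeff of dx ∧ dy: -x + 2*y
  coeff of dx ∧ dz: 2
  coeff of dy ∧ dz: -2*z
Step 2: Apply d again to each 2-form coefficient. The only possible 3-form in R^3 is dx ∧ dy ∧ dz, with coefficient
  ∂(coeff of dy∧dz)/∂x - ∂(coeff of dx∧dz)/∂y + ∂(coeff of dx∧dy)/∂z
  = ∂/∂x (-2*z) - ∂/∂y (2) + ∂/∂z (-x + 2*y).
Each of these terms simplifies to sums of mixed partials that cancel in pairs. The result is 0 (by equality of mixed partials for smooth functions — Schwarz / Clairaut).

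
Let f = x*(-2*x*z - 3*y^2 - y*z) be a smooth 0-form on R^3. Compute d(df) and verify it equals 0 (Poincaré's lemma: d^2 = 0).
d(df) = 0

Step 1: df = sum_i (∂f/∂x_i) dx_i = (-4*x*z - 3*y^2 - y*z) dx + (x*(-6*y - z)) dy + (x*(-2*x - y)) dz.
Step 2: Apply d again. Using the 1-form formula, the coefficient of dx ∧ dy in d(df) is ∂^2 f/∂x ∂y - ∂^2 f/∂y ∂x = (-6*y - z) - (-6*y - z) = 0 (equality of mixed partials for smooth f).
Similarly for dx ∧ dz and dy ∧ dz — all coefficients vanish. So d(df) = 0.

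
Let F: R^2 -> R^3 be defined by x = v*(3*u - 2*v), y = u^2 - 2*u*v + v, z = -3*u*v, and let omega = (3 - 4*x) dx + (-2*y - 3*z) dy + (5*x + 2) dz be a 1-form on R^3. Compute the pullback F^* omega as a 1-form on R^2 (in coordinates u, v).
F^* omega = (-4*u^3 + 30*u^2*v - 107*u*v^2 - 4*u*v + 54*v^3 + 4*v^2 + 3*v) du + (4*u^3 - 107*u^2*v - 2*u^2 + 102*u*v^2 + 17*u*v + 3*u - 32*v^3 - 14*v) dv

Using F^*(f dg) = (f ∘ F) d(g ∘ F), substitute each coordinate x_i by F_i(u, v) in f_i, and replace dx_i by d F_i = (∂F_i/∂u) du + (∂F_i/∂v) dv.
  For the x component: f_1(F) = -12*u*v + 8*v^2 + 3; d F_1 = (3*v) du + (3*u - 4*v) dv
  For the y component: f_2(F) = -2*u^2 + 13*u*v - 2*v; d F_2 = (2*u - 2*v) du + (1 - 2*u) dv
  For the z component: f_3(F) = 15*u*v - 10*v^2 + 2; d F_3 = (-3*v) du + (-3*u) dv
Combining and collecting du, dv coefficients:
  coeff of du: -4*u^3 + 30*u^2*v - 107*u*v^2 - 4*u*v + 54*v^3 + 4*v^2 + 3*v
  coeff of dv: 4*u^3 - 107*u^2*v - 2*u^2 + 102*u*v^2 + 17*u*v + 3*u - 32*v^3 - 14*v
F^* omega = (-4*u^3 + 30*u^2*v - 107*u*v^2 - 4*u*v + 54*v^3 + 4*v^2 + 3*v) du + (4*u^3 - 107*u^2*v - 2*u^2 + 102*u*v^2 + 17*u*v + 3*u - 32*v^3 - 14*v) dv.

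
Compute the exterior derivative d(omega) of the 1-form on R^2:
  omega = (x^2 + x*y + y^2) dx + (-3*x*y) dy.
d(omega) = (-x - 5*y) dx ∧ dy

For a 1-form omega = sum_i f_i dx_i, the exterior derivative is
  d(omega) = sum_{i < j} (∂f_j/∂x_i - ∂f_i/∂x_j) dx_i ∧ dx_j.
  coefficient of dx ∧ dy: ∂f_2/∂x - ∂f_1/∂y = ∂(-3*x*y)/∂x - ∂(x^2 + x*y + y^2)/∂y = -x - 5*y
Assembling: d(omega) = (-x - 5*y) dx ∧ dy.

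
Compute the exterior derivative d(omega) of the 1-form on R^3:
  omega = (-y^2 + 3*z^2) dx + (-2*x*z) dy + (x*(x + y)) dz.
d(omega) = (2*y - 2*z) dx ∧ dy + (2*x + y - 6*z) dx ∧ dz + (3*x) dy ∧ dz

For a 1-form omega = sum_i f_i dx_i, the exterior derivative is
  d(omega) = sum_{i < j} (∂f_j/∂x_i - ∂f_i/∂x_j) dx_i ∧ dx_j.
  coefficient of dx ∧ dy: ∂f_2/∂x - ∂f_1/∂y = ∂(-2*x*z)/∂x - ∂(-y^2 + 3*z^2)/∂y = 2*y - 2*z
  coefficient of dx ∧ dz: ∂f_3/∂x - ∂f_1/∂z = ∂(x*(x + y))/∂x - ∂(-y^2 + 3*z^2)/∂z = 2*x + y - 6*z
  coefficient of dy ∧ dz: ∂f_3/∂y - ∂f_2/∂z = ∂(x*(x + y))/∂y - ∂(-2*x*z)/∂z = 3*x
Assembling: d(omega) = (2*y - 2*z) dx ∧ dy + (2*x + y - 6*z) dx ∧ dz + (3*x) dy ∧ dz.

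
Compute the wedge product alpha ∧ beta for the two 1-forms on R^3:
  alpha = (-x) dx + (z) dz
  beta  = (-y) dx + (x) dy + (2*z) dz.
alpha ∧ beta = (-x^2) dx ∧ dy + (z*(-2*x + y)) dx ∧ dz + (-x*z) dy ∧ dz

Distribute the wedge, using dx_i ∧ dx_j = -dx_j ∧ dx_i and dx_i ∧ dx_i = 0. For each pair (i, j) with i < j, the coefficient of dx_i ∧ dx_j in alpha ∧ beta is (alpha_i * beta_j - alpha_j * beta_i). Collecting: alpha ∧ beta = (-x^2) dx ∧ dy + (z*(-2*x + y)) dx ∧ dz + (-x*z) dy ∧ dz.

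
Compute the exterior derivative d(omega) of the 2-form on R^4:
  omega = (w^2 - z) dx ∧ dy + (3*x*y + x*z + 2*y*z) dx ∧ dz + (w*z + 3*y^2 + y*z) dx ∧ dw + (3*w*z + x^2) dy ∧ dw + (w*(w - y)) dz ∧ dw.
d(omega) = (-3*x - 2*z - 1) dx ∧ dy ∧ dz + (2*w + 2*x - 6*y - z) dx ∧ dy ∧ dw + (-w - y) dx ∧ dz ∧ dw + (-4*w) dy ∧ dz ∧ dw

For a 2-form omega = sum_{i<j} g_{ij} dx_i ∧ dx_j, the exterior derivative is
  d(omega) = sum_{i<j} d(g_{ij}) ∧ dx_i ∧ dx_j = sum_{i<j, k} (∂g_{ij}/∂x_k) dx_k ∧ dx_i ∧ dx_j.
Expand each term, using dx_k ∧ dx_i ∧ dx_j = sgn(permutation) dx_{(a)} ∧ dx_{(b)} ∧ dx_{(c)} with (a < b < c) sorted:
  d(w^2 - z) includes (∂/∂z)(w^2 - z) dz = (-1) dz, which multiplied by dx ∧ dy gives (-1) dx ∧ dy ∧ dz
  d(w^2 - z) includes (∂/∂w)(w^2 - z) dw = (2*w) dw, which multiplied by dx ∧ dy gives (2*w) dx ∧ dy ∧ dw
  d(3*x*y + x*z + 2*y*z) includes (∂/∂y)(3*x*y + x*z + 2*y*z) dy = (3*x + 2*z) dy, which multiplied by dx ∧ dz gives (-3*x - 2*z) dx ∧ dy ∧ dz
  d(w*z + 3*y^2 + y*z) includes (∂/∂y)(w*z + 3*y^2 + y*z) dy = (6*y + z) dy, which multiplied by dx ∧ dw gives (-6*y - z) dx ∧ dy ∧ dw
  d(w*z + 3*y^2 + y*z) includes (∂/∂z)(w*z + 3*y^2 + y*z) dz = (w + y) dz, which multiplied by dx ∧ dw gives (-w - y) dx ∧ dz ∧ dw
  d(3*w*z + x^2) includes (∂/∂x)(3*w*z + x^2) dx = (2*x) dx, which multiplied by dy ∧ dw gives (2*x) dx ∧ dy ∧ dw
  d(3*w*z + x^2) includes (∂/∂z)(3*w*z + x^2) dz = (3*w) dz, which multiplied by dy ∧ dw gives (-3*w) dy ∧ dz ∧ dw
  d(w*(w - y)) includes (∂/∂y)(w*(w - y)) dy = (-w) dy, which multiplied by dz ∧ dw gives (-w) dy ∧ dz ∧ dw
Collecting like 3-forms: d(omega) = (-3*x - 2*z - 1) dx ∧ dy ∧ dz + (2*w + 2*x - 6*y - z) dx ∧ dy ∧ dw + (-w - y) dx ∧ dz ∧ dw + (-4*w) dy ∧ dz ∧ dw.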